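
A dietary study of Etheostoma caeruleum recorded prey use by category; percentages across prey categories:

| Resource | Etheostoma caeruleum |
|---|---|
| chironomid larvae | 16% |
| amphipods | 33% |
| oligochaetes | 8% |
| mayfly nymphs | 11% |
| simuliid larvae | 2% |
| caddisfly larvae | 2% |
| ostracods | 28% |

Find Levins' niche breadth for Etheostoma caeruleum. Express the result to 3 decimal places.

4.307

Convert percentages to proportions (divide by 100).
Σpᵢ² = 0.16² + 0.33² + 0.08² + 0.11² + 0.02² + 0.02² + 0.28² = 0.0256 + 0.1089 + 0.0064 + 0.0121 + 0.0004 + 0.0004 + 0.0784 = 0.2322
B = 1 / 0.2322 = 4.30663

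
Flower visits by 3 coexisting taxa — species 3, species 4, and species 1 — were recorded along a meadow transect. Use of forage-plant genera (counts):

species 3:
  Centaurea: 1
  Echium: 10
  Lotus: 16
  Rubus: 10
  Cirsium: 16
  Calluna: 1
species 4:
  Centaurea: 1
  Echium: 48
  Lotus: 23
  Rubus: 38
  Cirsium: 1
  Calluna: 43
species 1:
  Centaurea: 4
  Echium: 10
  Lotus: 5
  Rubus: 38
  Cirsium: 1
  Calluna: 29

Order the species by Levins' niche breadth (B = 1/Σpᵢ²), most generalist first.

Proportions for species 3 (n=54): 1/54=0.0185, 10/54=0.1852, 16/54=0.2963, 10/54=0.1852, 16/54=0.2963, 1/54=0.0185
Proportions for species 4 (n=154): 1/154=0.0065, 48/154=0.3117, 23/154=0.1494, 38/154=0.2468, 1/154=0.0065, 43/154=0.2792
Proportions for species 1 (n=87): 4/87=0.0460, 10/87=0.1149, 5/87=0.0575, 38/87=0.4368, 1/87=0.0115, 29/87=0.3333
Σp_3ᵢ² = 0.0185² + 0.1852² + 0.2963² + 0.1852² + 0.2963² + 0.0185² = 0.000342 + 0.034299 + 0.087794 + 0.034299 + 0.087794 + 0.000342 = 0.244870
B_3 = 1 / 0.244870 = 4.0838
Σp_4ᵢ² = 0.0065² + 0.3117² + 0.1494² + 0.2468² + 0.0065² + 0.2792² = 0.000042 + 0.097157 + 0.022320 + 0.060910 + 0.000042 + 0.077953 = 0.258424
B_4 = 1 / 0.258424 = 3.8696
Σp_1ᵢ² = 0.0460² + 0.1149² + 0.0575² + 0.4368² + 0.0115² + 0.3333² = 0.002116 + 0.013202 + 0.003306 + 0.190794 + 0.000132 + 0.111089 = 0.320639
B_1 = 1 / 0.320639 = 3.1188
Ranking by B (broadest → narrowest): species 3 (4.08) > species 4 (3.87) > species 1 (3.12)

species 3 > species 4 > species 1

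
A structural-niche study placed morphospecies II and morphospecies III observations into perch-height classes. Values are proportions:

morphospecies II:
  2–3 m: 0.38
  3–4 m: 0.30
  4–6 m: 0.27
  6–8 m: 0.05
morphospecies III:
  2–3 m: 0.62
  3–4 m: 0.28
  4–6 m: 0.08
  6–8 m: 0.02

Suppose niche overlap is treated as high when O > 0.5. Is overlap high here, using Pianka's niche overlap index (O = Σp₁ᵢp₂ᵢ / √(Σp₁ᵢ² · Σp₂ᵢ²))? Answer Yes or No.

Σ p₁ᵢp₂ᵢ = 0.2356 + 0.0840 + 0.0216 + 0.0010 = 0.3422
Σp_1ᵢ² = 0.38² + 0.30² + 0.27² + 0.05² = 0.1444 + 0.0900 + 0.0729 + 0.0025 = 0.3098
Σp_2ᵢ² = 0.62² + 0.28² + 0.08² + 0.02² = 0.3844 + 0.0784 + 0.0064 + 0.0004 = 0.4696
O = 0.3422 / √(0.3098 × 0.4696) = 0.3422 / 0.38142 = 0.8972
O = 0.8972 > 0.5 → Yes.

Yes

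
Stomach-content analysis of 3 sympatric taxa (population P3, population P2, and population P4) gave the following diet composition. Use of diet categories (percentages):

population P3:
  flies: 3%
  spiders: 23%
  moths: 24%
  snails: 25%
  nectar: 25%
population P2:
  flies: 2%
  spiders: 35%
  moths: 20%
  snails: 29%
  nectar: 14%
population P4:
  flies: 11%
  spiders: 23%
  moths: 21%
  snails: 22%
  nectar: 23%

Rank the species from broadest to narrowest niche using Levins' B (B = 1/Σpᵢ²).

population P4 > population P3 > population P2

Convert percentages to proportions (divide by 100).
Σp_P3ᵢ² = 0.03² + 0.23² + 0.24² + 0.25² + 0.25² = 0.0009 + 0.0529 + 0.0576 + 0.0625 + 0.0625 = 0.2364
B_P3 = 1 / 0.2364 = 4.2301
Σp_P2ᵢ² = 0.02² + 0.35² + 0.20² + 0.29² + 0.14² = 0.0004 + 0.1225 + 0.0400 + 0.0841 + 0.0196 = 0.2666
B_P2 = 1 / 0.2666 = 3.7509
Σp_P4ᵢ² = 0.11² + 0.23² + 0.21² + 0.22² + 0.23² = 0.0121 + 0.0529 + 0.0441 + 0.0484 + 0.0529 = 0.2104
B_P4 = 1 / 0.2104 = 4.7529
Ranking by B (broadest → narrowest): population P4 (4.75) > population P3 (4.23) > population P2 (3.75)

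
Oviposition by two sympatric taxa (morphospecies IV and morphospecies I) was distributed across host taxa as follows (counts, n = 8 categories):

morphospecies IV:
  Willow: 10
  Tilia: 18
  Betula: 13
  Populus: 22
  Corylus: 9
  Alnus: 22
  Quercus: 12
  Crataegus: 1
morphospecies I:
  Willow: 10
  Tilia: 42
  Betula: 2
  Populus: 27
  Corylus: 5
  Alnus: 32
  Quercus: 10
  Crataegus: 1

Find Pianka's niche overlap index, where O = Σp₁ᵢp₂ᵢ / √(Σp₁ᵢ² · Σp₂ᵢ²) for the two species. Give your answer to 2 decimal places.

Proportions for morphospecies IV (n=107): 10/107=0.0935, 18/107=0.1682, 13/107=0.1215, 22/107=0.2056, 9/107=0.0841, 22/107=0.2056, 12/107=0.1121, 1/107=0.0093
Proportions for morphospecies I (n=129): 10/129=0.0775, 42/129=0.3256, 2/129=0.0155, 27/129=0.2093, 5/129=0.0388, 32/129=0.2481, 10/129=0.0775, 1/129=0.0078
Σ p₁ᵢp₂ᵢ = 0.007246 + 0.054766 + 0.001883 + 0.043032 + 0.003263 + 0.051009 + 0.008688 + 0.000073 = 0.169960
Σp_1ᵢ² = 0.0935² + 0.1682² + 0.1215² + 0.2056² + 0.0841² + 0.2056² + 0.1121² + 0.0093² = 0.008742 + 0.028291 + 0.014762 + 0.042271 + 0.007073 + 0.042271 + 0.012566 + 0.000086 = 0.156062
Σp_2ᵢ² = 0.0775² + 0.3256² + 0.0155² + 0.2093² + 0.0388² + 0.2481² + 0.0775² + 0.0078² = 0.006006 + 0.106015 + 0.000240 + 0.043806 + 0.001505 + 0.061554 + 0.006006 + 0.000061 = 0.225193
O = 0.169960 / √(0.156062 × 0.225193) = 0.169960 / 0.1874675 = 0.9066

0.91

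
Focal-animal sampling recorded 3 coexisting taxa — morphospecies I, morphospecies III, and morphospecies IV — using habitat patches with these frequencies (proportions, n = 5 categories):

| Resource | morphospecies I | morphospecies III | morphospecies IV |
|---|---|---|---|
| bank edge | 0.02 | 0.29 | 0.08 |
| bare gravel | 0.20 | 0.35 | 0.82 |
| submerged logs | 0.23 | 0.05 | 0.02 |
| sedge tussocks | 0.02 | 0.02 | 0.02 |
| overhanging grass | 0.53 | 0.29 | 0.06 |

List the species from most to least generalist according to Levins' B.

morphospecies III > morphospecies I > morphospecies IV

Σp_Iᵢ² = 0.02² + 0.20² + 0.23² + 0.02² + 0.53² = 0.0004 + 0.0400 + 0.0529 + 0.0004 + 0.2809 = 0.3746
B_I = 1 / 0.3746 = 2.6695
Σp_IIIᵢ² = 0.29² + 0.35² + 0.05² + 0.02² + 0.29² = 0.0841 + 0.1225 + 0.0025 + 0.0004 + 0.0841 = 0.2936
B_III = 1 / 0.2936 = 3.4060
Σp_IVᵢ² = 0.08² + 0.82² + 0.02² + 0.02² + 0.06² = 0.0064 + 0.6724 + 0.0004 + 0.0004 + 0.0036 = 0.6832
B_IV = 1 / 0.6832 = 1.4637
Ranking by B (broadest → narrowest): morphospecies III (3.41) > morphospecies I (2.67) > morphospecies IV (1.46)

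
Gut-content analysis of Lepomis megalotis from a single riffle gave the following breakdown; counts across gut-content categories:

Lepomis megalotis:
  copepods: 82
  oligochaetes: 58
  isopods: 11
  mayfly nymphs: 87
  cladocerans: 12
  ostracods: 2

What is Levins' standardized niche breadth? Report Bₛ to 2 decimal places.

Proportions for Lepomis megalotis (n=252): 82/252=0.3254, 58/252=0.2302, 11/252=0.0437, 87/252=0.3452, 12/252=0.0476, 2/252=0.0079
Σpᵢ² = 0.3254² + 0.2302² + 0.0437² + 0.3452² + 0.0476² + 0.0079² = 0.105885 + 0.052992 + 0.001910 + 0.119163 + 0.002266 + 0.000062 = 0.282278
B = 1 / 0.282278 = 3.5426
Bₛ = (B − 1)/(n − 1) = (3.5426 − 1)/(6 − 1) = 2.5426/5 = 0.5085

0.51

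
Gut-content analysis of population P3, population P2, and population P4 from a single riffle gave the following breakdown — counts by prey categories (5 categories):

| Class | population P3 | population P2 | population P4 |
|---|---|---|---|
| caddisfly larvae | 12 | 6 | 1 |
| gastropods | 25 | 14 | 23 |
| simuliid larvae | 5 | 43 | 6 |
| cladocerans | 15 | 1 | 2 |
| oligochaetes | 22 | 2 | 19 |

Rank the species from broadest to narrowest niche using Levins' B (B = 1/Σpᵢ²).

population P3 > population P4 > population P2

Proportions for population P3 (n=79): 12/79=0.1519, 25/79=0.3165, 5/79=0.0633, 15/79=0.1899, 22/79=0.2785
Proportions for population P2 (n=66): 6/66=0.0909, 14/66=0.2121, 43/66=0.6515, 1/66=0.0152, 2/66=0.0303
Proportions for population P4 (n=51): 1/51=0.0196, 23/51=0.4510, 6/51=0.1176, 2/51=0.0392, 19/51=0.3725
Σp_P3ᵢ² = 0.1519² + 0.3165² + 0.0633² + 0.1899² + 0.2785² = 0.023074 + 0.100172 + 0.004007 + 0.036062 + 0.077562 = 0.240877
B_P3 = 1 / 0.240877 = 4.1515
Σp_P2ᵢ² = 0.0909² + 0.2121² + 0.6515² + 0.0152² + 0.0303² = 0.008263 + 0.044986 + 0.424452 + 0.000231 + 0.000918 = 0.478850
B_P2 = 1 / 0.478850 = 2.0883
Σp_P4ᵢ² = 0.0196² + 0.4510² + 0.1176² + 0.0392² + 0.3725² = 0.000384 + 0.203401 + 0.013830 + 0.001537 + 0.138756 = 0.357908
B_P4 = 1 / 0.357908 = 2.7940
Ranking by B (broadest → narrowest): population P3 (4.15) > population P4 (2.79) > population P2 (2.09)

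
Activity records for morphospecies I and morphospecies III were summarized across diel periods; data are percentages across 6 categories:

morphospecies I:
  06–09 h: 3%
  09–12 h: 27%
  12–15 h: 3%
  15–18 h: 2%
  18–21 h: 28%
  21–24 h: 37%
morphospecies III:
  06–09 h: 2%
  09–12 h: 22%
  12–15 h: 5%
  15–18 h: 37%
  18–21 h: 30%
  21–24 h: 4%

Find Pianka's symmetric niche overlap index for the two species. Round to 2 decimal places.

0.59

Convert percentages to proportions (divide by 100).
Σ p₁ᵢp₂ᵢ = 0.0006 + 0.0594 + 0.0015 + 0.0074 + 0.0840 + 0.0148 = 0.1677
Σp_1ᵢ² = 0.03² + 0.27² + 0.03² + 0.02² + 0.28² + 0.37² = 0.0009 + 0.0729 + 0.0009 + 0.0004 + 0.0784 + 0.1369 = 0.2904
Σp_2ᵢ² = 0.02² + 0.22² + 0.05² + 0.37² + 0.30² + 0.04² = 0.0004 + 0.0484 + 0.0025 + 0.1369 + 0.0900 + 0.0016 = 0.2798
O = 0.1677 / √(0.2904 × 0.2798) = 0.1677 / 0.28505 = 0.5883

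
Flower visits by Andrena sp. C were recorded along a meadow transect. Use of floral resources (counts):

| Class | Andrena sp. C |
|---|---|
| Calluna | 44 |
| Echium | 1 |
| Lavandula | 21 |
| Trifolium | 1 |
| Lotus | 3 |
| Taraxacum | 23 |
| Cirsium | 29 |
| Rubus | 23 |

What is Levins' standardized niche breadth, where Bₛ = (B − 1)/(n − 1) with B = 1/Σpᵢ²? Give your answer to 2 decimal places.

0.56

Proportions for Andrena sp. C (n=145): 44/145=0.3034, 1/145=0.0069, 21/145=0.1448, 1/145=0.0069, 3/145=0.0207, 23/145=0.1586, 29/145=0.2000, 23/145=0.1586
Σpᵢ² = 0.3034² + 0.0069² + 0.1448² + 0.0069² + 0.0207² + 0.1586² + 0.2000² + 0.1586² = 0.092052 + 0.000048 + 0.020967 + 0.000048 + 0.000428 + 0.025154 + 0.040000 + 0.025154 = 0.203851
B = 1 / 0.203851 = 4.9055
Bₛ = (B − 1)/(n − 1) = (4.9055 − 1)/(8 − 1) = 3.9055/7 = 0.5579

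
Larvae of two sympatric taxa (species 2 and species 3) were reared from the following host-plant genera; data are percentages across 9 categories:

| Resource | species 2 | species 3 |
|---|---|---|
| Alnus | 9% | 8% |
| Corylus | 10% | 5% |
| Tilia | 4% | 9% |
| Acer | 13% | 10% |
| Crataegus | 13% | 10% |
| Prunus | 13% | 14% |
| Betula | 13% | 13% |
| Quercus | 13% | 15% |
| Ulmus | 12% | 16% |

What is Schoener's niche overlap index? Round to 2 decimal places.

Convert percentages to proportions (divide by 100).
Σ|p₁ᵢ − p₂ᵢ| = 0.01 + 0.05 + 0.05 + 0.03 + 0.03 + 0.01 + 0.00 + 0.02 + 0.04 = 0.24
D = 1 − ½ × 0.24 = 1 − 0.120 = 0.8800

0.88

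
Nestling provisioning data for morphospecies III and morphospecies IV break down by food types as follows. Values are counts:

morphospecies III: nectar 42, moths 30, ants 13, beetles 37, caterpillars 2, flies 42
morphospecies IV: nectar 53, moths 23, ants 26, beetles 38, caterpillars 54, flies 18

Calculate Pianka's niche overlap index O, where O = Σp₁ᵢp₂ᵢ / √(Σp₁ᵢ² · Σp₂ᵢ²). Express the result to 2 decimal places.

0.77

Proportions for morphospecies III (n=166): 42/166=0.2530, 30/166=0.1807, 13/166=0.0783, 37/166=0.2229, 2/166=0.0120, 42/166=0.2530
Proportions for morphospecies IV (n=212): 53/212=0.2500, 23/212=0.1085, 26/212=0.1226, 38/212=0.1792, 54/212=0.2547, 18/212=0.0849
Σ p₁ᵢp₂ᵢ = 0.063250 + 0.019606 + 0.009600 + 0.039944 + 0.003056 + 0.021480 = 0.156936
Σp_1ᵢ² = 0.2530² + 0.1807² + 0.0783² + 0.2229² + 0.0120² + 0.2530² = 0.064009 + 0.032652 + 0.006131 + 0.049684 + 0.000144 + 0.064009 = 0.216629
Σp_2ᵢ² = 0.2500² + 0.1085² + 0.1226² + 0.1792² + 0.2547² + 0.0849² = 0.062500 + 0.011772 + 0.015031 + 0.032113 + 0.064872 + 0.007208 = 0.193496
O = 0.156936 / √(0.216629 × 0.193496) = 0.156936 / 0.2047360 = 0.7665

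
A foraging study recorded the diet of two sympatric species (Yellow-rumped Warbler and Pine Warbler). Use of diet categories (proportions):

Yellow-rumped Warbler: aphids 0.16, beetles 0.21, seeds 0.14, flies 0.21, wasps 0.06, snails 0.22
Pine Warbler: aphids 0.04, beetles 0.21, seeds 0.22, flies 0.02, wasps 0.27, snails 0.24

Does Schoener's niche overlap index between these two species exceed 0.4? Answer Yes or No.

Yes

Σ|p₁ᵢ − p₂ᵢ| = 0.12 + 0.00 + 0.08 + 0.19 + 0.21 + 0.02 = 0.62
D = 1 − ½ × 0.62 = 1 − 0.310 = 0.6900
D = 0.6900 > 0.4 → Yes.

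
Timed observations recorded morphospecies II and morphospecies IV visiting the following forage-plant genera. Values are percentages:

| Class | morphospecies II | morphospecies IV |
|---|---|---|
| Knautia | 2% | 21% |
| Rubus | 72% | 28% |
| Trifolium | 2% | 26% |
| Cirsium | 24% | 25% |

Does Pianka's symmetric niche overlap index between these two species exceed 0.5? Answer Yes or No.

Yes

Convert percentages to proportions (divide by 100).
Σ p₁ᵢp₂ᵢ = 0.0042 + 0.2016 + 0.0052 + 0.0600 = 0.2710
Σp_1ᵢ² = 0.02² + 0.72² + 0.02² + 0.24² = 0.0004 + 0.5184 + 0.0004 + 0.0576 = 0.5768
Σp_2ᵢ² = 0.21² + 0.28² + 0.26² + 0.25² = 0.0441 + 0.0784 + 0.0676 + 0.0625 = 0.2526
O = 0.2710 / √(0.5768 × 0.2526) = 0.2710 / 0.38171 = 0.7100
O = 0.7100 > 0.5 → Yes.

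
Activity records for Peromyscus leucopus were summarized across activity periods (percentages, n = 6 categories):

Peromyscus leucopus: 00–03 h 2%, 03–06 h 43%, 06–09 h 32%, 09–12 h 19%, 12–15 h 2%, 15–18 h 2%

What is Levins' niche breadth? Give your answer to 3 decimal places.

3.081

Convert percentages to proportions (divide by 100).
Σpᵢ² = 0.02² + 0.43² + 0.32² + 0.19² + 0.02² + 0.02² = 0.0004 + 0.1849 + 0.1024 + 0.0361 + 0.0004 + 0.0004 = 0.3246
B = 1 / 0.3246 = 3.08071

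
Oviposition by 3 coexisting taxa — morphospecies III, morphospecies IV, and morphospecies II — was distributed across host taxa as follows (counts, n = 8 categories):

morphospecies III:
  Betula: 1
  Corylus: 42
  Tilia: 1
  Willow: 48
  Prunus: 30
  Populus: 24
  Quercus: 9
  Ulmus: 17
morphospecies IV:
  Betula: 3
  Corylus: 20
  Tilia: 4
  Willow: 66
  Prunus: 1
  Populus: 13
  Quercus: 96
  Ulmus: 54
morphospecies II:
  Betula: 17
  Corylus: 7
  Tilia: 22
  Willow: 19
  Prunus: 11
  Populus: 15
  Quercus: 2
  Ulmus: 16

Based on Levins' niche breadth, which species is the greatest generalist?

Proportions for morphospecies III (n=172): 1/172=0.0058, 42/172=0.2442, 1/172=0.0058, 48/172=0.2791, 30/172=0.1744, 24/172=0.1395, 9/172=0.0523, 17/172=0.0988
Proportions for morphospecies IV (n=257): 3/257=0.0117, 20/257=0.0778, 4/257=0.0156, 66/257=0.2568, 1/257=0.0039, 13/257=0.0506, 96/257=0.3735, 54/257=0.2101
Proportions for morphospecies II (n=109): 17/109=0.1560, 7/109=0.0642, 22/109=0.2018, 19/109=0.1743, 11/109=0.1009, 15/109=0.1376, 2/109=0.0183, 16/109=0.1468
Σp_IIIᵢ² = 0.0058² + 0.2442² + 0.0058² + 0.2791² + 0.1744² + 0.1395² + 0.0523² + 0.0988² = 0.000034 + 0.059634 + 0.000034 + 0.077897 + 0.030415 + 0.019460 + 0.002735 + 0.009761 = 0.199970
B_III = 1 / 0.199970 = 5.0008
Σp_IVᵢ² = 0.0117² + 0.0778² + 0.0156² + 0.2568² + 0.0039² + 0.0506² + 0.3735² + 0.2101² = 0.000137 + 0.006053 + 0.000243 + 0.065946 + 0.000015 + 0.002560 + 0.139502 + 0.044142 = 0.258598
B_IV = 1 / 0.258598 = 3.8670
Σp_IIᵢ² = 0.1560² + 0.0642² + 0.2018² + 0.1743² + 0.1009² + 0.1376² + 0.0183² + 0.1468² = 0.024336 + 0.004122 + 0.040723 + 0.030380 + 0.010181 + 0.018934 + 0.000335 + 0.021550 = 0.150561
B_II = 1 / 0.150561 = 6.6418
Highest B → broadest niche (most generalist): morphospecies II (B = 6.64).

morphospecies II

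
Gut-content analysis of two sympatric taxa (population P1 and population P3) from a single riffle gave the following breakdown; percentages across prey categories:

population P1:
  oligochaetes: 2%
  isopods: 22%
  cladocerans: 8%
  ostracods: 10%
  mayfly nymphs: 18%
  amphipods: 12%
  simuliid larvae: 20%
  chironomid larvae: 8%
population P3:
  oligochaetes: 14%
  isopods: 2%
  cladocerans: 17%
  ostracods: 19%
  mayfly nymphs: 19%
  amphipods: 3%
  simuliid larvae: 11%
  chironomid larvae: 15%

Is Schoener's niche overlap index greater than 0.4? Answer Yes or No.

Yes

Convert percentages to proportions (divide by 100).
Σ|p₁ᵢ − p₂ᵢ| = 0.12 + 0.20 + 0.09 + 0.09 + 0.01 + 0.09 + 0.09 + 0.07 = 0.76
D = 1 − ½ × 0.76 = 1 − 0.380 = 0.6200
D = 0.6200 > 0.4 → Yes.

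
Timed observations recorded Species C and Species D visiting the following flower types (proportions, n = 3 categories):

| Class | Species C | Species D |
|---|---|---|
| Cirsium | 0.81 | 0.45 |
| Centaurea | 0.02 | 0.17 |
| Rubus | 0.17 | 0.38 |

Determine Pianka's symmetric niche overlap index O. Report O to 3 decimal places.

0.852

Σ p₁ᵢp₂ᵢ = 0.3645 + 0.0034 + 0.0646 = 0.4325
Σp_1ᵢ² = 0.81² + 0.02² + 0.17² = 0.6561 + 0.0004 + 0.0289 = 0.6854
Σp_2ᵢ² = 0.45² + 0.17² + 0.38² = 0.2025 + 0.0289 + 0.1444 = 0.3758
O = 0.4325 / √(0.6854 × 0.3758) = 0.4325 / 0.507517 = 0.85219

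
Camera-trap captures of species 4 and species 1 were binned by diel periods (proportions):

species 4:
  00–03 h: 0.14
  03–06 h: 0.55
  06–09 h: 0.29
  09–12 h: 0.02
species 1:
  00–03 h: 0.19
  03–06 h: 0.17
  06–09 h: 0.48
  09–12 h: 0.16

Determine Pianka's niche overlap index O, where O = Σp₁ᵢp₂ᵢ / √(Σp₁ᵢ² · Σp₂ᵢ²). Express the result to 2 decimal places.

Σ p₁ᵢp₂ᵢ = 0.0266 + 0.0935 + 0.1392 + 0.0032 = 0.2625
Σp_1ᵢ² = 0.14² + 0.55² + 0.29² + 0.02² = 0.0196 + 0.3025 + 0.0841 + 0.0004 = 0.4066
Σp_2ᵢ² = 0.19² + 0.17² + 0.48² + 0.16² = 0.0361 + 0.0289 + 0.2304 + 0.0256 = 0.3210
O = 0.2625 / √(0.4066 × 0.3210) = 0.2625 / 0.36127 = 0.7266

0.73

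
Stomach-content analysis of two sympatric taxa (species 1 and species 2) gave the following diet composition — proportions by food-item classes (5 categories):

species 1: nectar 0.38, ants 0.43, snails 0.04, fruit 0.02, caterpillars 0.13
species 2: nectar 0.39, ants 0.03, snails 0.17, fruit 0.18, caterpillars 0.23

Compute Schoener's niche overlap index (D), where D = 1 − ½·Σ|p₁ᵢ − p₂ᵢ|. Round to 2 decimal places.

0.60

Σ|p₁ᵢ − p₂ᵢ| = 0.01 + 0.40 + 0.13 + 0.16 + 0.10 = 0.80
D = 1 − ½ × 0.80 = 1 − 0.400 = 0.6000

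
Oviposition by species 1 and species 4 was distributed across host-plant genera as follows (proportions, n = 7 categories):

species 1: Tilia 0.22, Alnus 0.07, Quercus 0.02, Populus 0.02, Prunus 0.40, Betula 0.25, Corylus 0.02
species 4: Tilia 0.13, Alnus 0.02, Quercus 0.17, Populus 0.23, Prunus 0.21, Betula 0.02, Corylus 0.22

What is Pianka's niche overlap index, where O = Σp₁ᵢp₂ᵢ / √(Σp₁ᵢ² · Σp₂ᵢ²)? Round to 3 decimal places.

Σ p₁ᵢp₂ᵢ = 0.0286 + 0.0014 + 0.0034 + 0.0046 + 0.0840 + 0.0050 + 0.0044 = 0.1314
Σp_1ᵢ² = 0.22² + 0.07² + 0.02² + 0.02² + 0.40² + 0.25² + 0.02² = 0.0484 + 0.0049 + 0.0004 + 0.0004 + 0.1600 + 0.0625 + 0.0004 = 0.2770
Σp_2ᵢ² = 0.13² + 0.02² + 0.17² + 0.23² + 0.21² + 0.02² + 0.22² = 0.0169 + 0.0004 + 0.0289 + 0.0529 + 0.0441 + 0.0004 + 0.0484 = 0.1920
O = 0.1314 / √(0.2770 × 0.1920) = 0.1314 / 0.230617 = 0.56978

0.570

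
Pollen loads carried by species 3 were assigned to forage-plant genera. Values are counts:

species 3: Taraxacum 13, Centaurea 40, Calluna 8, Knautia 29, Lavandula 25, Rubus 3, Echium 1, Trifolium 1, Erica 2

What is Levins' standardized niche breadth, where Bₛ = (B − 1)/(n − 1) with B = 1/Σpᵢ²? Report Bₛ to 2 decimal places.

Proportions for species 3 (n=122): 13/122=0.1066, 40/122=0.3279, 8/122=0.0656, 29/122=0.2377, 25/122=0.2049, 3/122=0.0246, 1/122=0.0082, 1/122=0.0082, 2/122=0.0164
Σpᵢ² = 0.1066² + 0.3279² + 0.0656² + 0.2377² + 0.2049² + 0.0246² + 0.0082² + 0.0082² + 0.0164² = 0.011364 + 0.107518 + 0.004303 + 0.056501 + 0.041984 + 0.000605 + 0.000067 + 0.000067 + 0.000269 = 0.222678
B = 1 / 0.222678 = 4.4908
Bₛ = (B − 1)/(n − 1) = (4.4908 − 1)/(9 − 1) = 3.4908/8 = 0.4364

0.44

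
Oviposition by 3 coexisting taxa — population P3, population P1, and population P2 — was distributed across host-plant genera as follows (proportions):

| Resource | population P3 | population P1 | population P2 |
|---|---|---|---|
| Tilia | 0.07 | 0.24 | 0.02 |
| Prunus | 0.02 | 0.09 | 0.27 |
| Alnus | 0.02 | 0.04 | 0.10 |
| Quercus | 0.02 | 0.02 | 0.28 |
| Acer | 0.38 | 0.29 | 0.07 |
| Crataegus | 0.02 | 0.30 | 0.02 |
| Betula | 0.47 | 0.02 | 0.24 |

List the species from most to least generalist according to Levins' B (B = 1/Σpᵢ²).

population P2 > population P1 > population P3

Σp_P3ᵢ² = 0.07² + 0.02² + 0.02² + 0.02² + 0.38² + 0.02² + 0.47² = 0.0049 + 0.0004 + 0.0004 + 0.0004 + 0.1444 + 0.0004 + 0.2209 = 0.3718
B_P3 = 1 / 0.3718 = 2.6896
Σp_P1ᵢ² = 0.24² + 0.09² + 0.04² + 0.02² + 0.29² + 0.30² + 0.02² = 0.0576 + 0.0081 + 0.0016 + 0.0004 + 0.0841 + 0.0900 + 0.0004 = 0.2422
B_P1 = 1 / 0.2422 = 4.1288
Σp_P2ᵢ² = 0.02² + 0.27² + 0.10² + 0.28² + 0.07² + 0.02² + 0.24² = 0.0004 + 0.0729 + 0.0100 + 0.0784 + 0.0049 + 0.0004 + 0.0576 = 0.2246
B_P2 = 1 / 0.2246 = 4.4524
Ranking by B (broadest → narrowest): population P2 (4.45) > population P1 (4.13) > population P3 (2.69)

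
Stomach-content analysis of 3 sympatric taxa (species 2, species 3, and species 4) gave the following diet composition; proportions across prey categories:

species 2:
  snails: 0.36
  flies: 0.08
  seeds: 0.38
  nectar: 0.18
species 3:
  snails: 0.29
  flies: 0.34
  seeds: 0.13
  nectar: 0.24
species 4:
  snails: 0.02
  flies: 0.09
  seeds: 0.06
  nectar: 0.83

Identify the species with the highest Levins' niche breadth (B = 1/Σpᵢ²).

Σp_2ᵢ² = 0.36² + 0.08² + 0.38² + 0.18² = 0.1296 + 0.0064 + 0.1444 + 0.0324 = 0.3128
B_2 = 1 / 0.3128 = 3.1969
Σp_3ᵢ² = 0.29² + 0.34² + 0.13² + 0.24² = 0.0841 + 0.1156 + 0.0169 + 0.0576 = 0.2742
B_3 = 1 / 0.2742 = 3.6470
Σp_4ᵢ² = 0.02² + 0.09² + 0.06² + 0.83² = 0.0004 + 0.0081 + 0.0036 + 0.6889 = 0.7010
B_4 = 1 / 0.7010 = 1.4265
Highest B → broadest niche (most generalist): species 3 (B = 3.65).

species 3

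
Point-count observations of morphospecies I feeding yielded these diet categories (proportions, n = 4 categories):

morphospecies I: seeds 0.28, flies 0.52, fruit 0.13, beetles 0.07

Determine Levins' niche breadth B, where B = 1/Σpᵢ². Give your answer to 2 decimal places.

2.70

Σpᵢ² = 0.28² + 0.52² + 0.13² + 0.07² = 0.0784 + 0.2704 + 0.0169 + 0.0049 = 0.3706
B = 1 / 0.3706 = 2.6983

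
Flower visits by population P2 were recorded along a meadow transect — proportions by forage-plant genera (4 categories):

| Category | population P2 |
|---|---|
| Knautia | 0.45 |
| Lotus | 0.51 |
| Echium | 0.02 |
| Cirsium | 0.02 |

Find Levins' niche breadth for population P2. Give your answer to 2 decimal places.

Σpᵢ² = 0.45² + 0.51² + 0.02² + 0.02² = 0.2025 + 0.2601 + 0.0004 + 0.0004 = 0.4634
B = 1 / 0.4634 = 2.1580

2.16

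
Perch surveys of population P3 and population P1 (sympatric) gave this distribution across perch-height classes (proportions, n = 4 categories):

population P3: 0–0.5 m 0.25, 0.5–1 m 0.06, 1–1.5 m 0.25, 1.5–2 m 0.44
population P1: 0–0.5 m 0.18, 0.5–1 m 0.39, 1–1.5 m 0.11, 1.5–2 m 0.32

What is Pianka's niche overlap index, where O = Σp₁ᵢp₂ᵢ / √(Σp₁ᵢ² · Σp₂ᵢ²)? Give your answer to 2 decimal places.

Σ p₁ᵢp₂ᵢ = 0.0450 + 0.0234 + 0.0275 + 0.1408 = 0.2367
Σp_1ᵢ² = 0.25² + 0.06² + 0.25² + 0.44² = 0.0625 + 0.0036 + 0.0625 + 0.1936 = 0.3222
Σp_2ᵢ² = 0.18² + 0.39² + 0.11² + 0.32² = 0.0324 + 0.1521 + 0.0121 + 0.1024 = 0.2990
O = 0.2367 / √(0.3222 × 0.2990) = 0.2367 / 0.31038 = 0.7626

0.76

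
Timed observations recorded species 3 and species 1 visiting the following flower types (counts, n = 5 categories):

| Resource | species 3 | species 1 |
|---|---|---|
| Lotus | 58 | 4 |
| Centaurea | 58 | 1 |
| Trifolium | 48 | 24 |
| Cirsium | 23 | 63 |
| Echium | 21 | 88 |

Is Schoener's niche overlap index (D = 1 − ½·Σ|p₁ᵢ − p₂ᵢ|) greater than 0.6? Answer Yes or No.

No

Proportions for species 3 (n=208): 58/208=0.2788, 58/208=0.2788, 48/208=0.2308, 23/208=0.1106, 21/208=0.1010
Proportions for species 1 (n=180): 4/180=0.0222, 1/180=0.0056, 24/180=0.1333, 63/180=0.3500, 88/180=0.4889
Σ|p₁ᵢ − p₂ᵢ| = 0.2566 + 0.2732 + 0.0975 + 0.2394 + 0.3879 = 1.2546
D = 1 − ½ × 1.2546 = 1 − 0.62730 = 0.37270
D = 0.37270 < 0.6 → No.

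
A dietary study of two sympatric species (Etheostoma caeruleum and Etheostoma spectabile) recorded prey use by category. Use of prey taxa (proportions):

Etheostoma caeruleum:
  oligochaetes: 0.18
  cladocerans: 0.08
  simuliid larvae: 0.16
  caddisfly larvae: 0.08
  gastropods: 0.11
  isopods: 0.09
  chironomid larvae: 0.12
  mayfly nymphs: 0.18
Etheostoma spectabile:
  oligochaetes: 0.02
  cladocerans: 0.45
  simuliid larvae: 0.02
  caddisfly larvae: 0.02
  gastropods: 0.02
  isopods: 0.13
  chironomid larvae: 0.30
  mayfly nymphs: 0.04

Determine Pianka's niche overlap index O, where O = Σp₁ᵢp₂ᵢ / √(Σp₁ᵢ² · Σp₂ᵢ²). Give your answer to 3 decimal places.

Σ p₁ᵢp₂ᵢ = 0.0036 + 0.0360 + 0.0032 + 0.0016 + 0.0022 + 0.0117 + 0.0360 + 0.0072 = 0.1015
Σp_1ᵢ² = 0.18² + 0.08² + 0.16² + 0.08² + 0.11² + 0.09² + 0.12² + 0.18² = 0.0324 + 0.0064 + 0.0256 + 0.0064 + 0.0121 + 0.0081 + 0.0144 + 0.0324 = 0.1378
Σp_2ᵢ² = 0.02² + 0.45² + 0.02² + 0.02² + 0.02² + 0.13² + 0.30² + 0.04² = 0.0004 + 0.2025 + 0.0004 + 0.0004 + 0.0004 + 0.0169 + 0.0900 + 0.0016 = 0.3126
O = 0.1015 / √(0.1378 × 0.3126) = 0.1015 / 0.207548 = 0.48904

0.489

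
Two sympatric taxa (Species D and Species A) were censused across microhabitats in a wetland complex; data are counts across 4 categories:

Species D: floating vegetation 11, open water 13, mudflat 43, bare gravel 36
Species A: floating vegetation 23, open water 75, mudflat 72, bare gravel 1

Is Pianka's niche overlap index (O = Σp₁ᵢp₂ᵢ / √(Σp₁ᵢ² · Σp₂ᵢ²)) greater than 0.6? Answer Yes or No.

Yes

Proportions for Species D (n=103): 11/103=0.1068, 13/103=0.1262, 43/103=0.4175, 36/103=0.3495
Proportions for Species A (n=171): 23/171=0.1345, 75/171=0.4386, 72/171=0.4211, 1/171=0.0058
Σ p₁ᵢp₂ᵢ = 0.014365 + 0.055351 + 0.175809 + 0.002027 = 0.247552
Σp_1ᵢ² = 0.1068² + 0.1262² + 0.4175² + 0.3495² = 0.011406 + 0.015926 + 0.174306 + 0.122150 = 0.323788
Σp_2ᵢ² = 0.1345² + 0.4386² + 0.4211² + 0.0058² = 0.018090 + 0.192370 + 0.177325 + 0.000034 = 0.387819
O = 0.247552 / √(0.323788 × 0.387819) = 0.247552 / 0.3543602 = 0.6986
O = 0.6986 > 0.6 → Yes.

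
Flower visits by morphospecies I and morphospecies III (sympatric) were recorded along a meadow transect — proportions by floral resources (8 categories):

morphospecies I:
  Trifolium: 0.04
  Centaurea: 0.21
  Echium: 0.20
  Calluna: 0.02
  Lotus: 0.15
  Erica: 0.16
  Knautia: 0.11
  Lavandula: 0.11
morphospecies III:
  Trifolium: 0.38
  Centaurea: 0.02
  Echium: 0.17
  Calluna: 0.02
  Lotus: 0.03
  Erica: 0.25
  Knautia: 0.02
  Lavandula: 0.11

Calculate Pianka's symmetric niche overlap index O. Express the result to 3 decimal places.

0.566

Σ p₁ᵢp₂ᵢ = 0.0152 + 0.0042 + 0.0340 + 0.0004 + 0.0045 + 0.0400 + 0.0022 + 0.0121 = 0.1126
Σp_1ᵢ² = 0.04² + 0.21² + 0.20² + 0.02² + 0.15² + 0.16² + 0.11² + 0.11² = 0.0016 + 0.0441 + 0.0400 + 0.0004 + 0.0225 + 0.0256 + 0.0121 + 0.0121 = 0.1584
Σp_2ᵢ² = 0.38² + 0.02² + 0.17² + 0.02² + 0.03² + 0.25² + 0.02² + 0.11² = 0.1444 + 0.0004 + 0.0289 + 0.0004 + 0.0009 + 0.0625 + 0.0004 + 0.0121 = 0.2500
O = 0.1126 / √(0.1584 × 0.2500) = 0.1126 / 0.198997 = 0.56584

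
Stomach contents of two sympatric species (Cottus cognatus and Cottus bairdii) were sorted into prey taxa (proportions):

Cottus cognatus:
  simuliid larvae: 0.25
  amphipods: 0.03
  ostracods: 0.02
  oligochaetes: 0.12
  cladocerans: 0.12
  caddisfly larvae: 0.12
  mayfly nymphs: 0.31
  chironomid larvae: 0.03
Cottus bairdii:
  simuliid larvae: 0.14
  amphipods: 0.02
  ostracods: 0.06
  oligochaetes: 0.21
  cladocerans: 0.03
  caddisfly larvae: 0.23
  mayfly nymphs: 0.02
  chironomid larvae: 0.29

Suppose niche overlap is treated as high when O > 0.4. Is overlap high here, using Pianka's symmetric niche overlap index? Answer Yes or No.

Σ p₁ᵢp₂ᵢ = 0.0350 + 0.0006 + 0.0012 + 0.0252 + 0.0036 + 0.0276 + 0.0062 + 0.0087 = 0.1081
Σp_1ᵢ² = 0.25² + 0.03² + 0.02² + 0.12² + 0.12² + 0.12² + 0.31² + 0.03² = 0.0625 + 0.0009 + 0.0004 + 0.0144 + 0.0144 + 0.0144 + 0.0961 + 0.0009 = 0.2040
Σp_2ᵢ² = 0.14² + 0.02² + 0.06² + 0.21² + 0.03² + 0.23² + 0.02² + 0.29² = 0.0196 + 0.0004 + 0.0036 + 0.0441 + 0.0009 + 0.0529 + 0.0004 + 0.0841 = 0.2060
O = 0.1081 / √(0.2040 × 0.2060) = 0.1081 / 0.20500 = 0.5273
O = 0.5273 > 0.4 → Yes.

Yes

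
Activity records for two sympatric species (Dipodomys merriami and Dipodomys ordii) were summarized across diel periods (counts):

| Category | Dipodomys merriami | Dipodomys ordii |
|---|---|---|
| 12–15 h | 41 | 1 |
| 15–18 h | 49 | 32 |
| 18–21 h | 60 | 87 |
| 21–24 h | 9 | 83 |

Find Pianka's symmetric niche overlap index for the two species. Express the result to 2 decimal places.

Proportions for Dipodomys merriami (n=159): 41/159=0.2579, 49/159=0.3082, 60/159=0.3774, 9/159=0.0566
Proportions for Dipodomys ordii (n=203): 1/203=0.0049, 32/203=0.1576, 87/203=0.4286, 83/203=0.4089
Σ p₁ᵢp₂ᵢ = 0.001264 + 0.048572 + 0.161754 + 0.023144 = 0.234734
Σp_1ᵢ² = 0.2579² + 0.3082² + 0.3774² + 0.0566² = 0.066512 + 0.094987 + 0.142431 + 0.003204 = 0.307134
Σp_2ᵢ² = 0.0049² + 0.1576² + 0.4286² + 0.4089² = 0.000024 + 0.024838 + 0.183698 + 0.167199 = 0.375759
O = 0.234734 / √(0.307134 × 0.375759) = 0.234734 / 0.3397181 = 0.6910

0.69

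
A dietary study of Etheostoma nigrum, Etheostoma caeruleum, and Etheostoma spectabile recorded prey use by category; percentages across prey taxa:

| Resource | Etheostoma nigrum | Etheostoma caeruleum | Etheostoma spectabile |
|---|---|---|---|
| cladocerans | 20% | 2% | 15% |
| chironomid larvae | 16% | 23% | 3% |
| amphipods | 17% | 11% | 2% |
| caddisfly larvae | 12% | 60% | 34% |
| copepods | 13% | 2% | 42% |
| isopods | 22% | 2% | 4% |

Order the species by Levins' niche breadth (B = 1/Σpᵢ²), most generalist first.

Etheostoma nigrum > Etheostoma spectabile > Etheostoma caeruleum

Convert percentages to proportions (divide by 100).
Σp_nigrᵢ² = 0.20² + 0.16² + 0.17² + 0.12² + 0.13² + 0.22² = 0.0400 + 0.0256 + 0.0289 + 0.0144 + 0.0169 + 0.0484 = 0.1742
B_nigr = 1 / 0.1742 = 5.7405
Σp_caerᵢ² = 0.02² + 0.23² + 0.11² + 0.60² + 0.02² + 0.02² = 0.0004 + 0.0529 + 0.0121 + 0.3600 + 0.0004 + 0.0004 = 0.4262
B_caer = 1 / 0.4262 = 2.3463
Σp_specᵢ² = 0.15² + 0.03² + 0.02² + 0.34² + 0.42² + 0.04² = 0.0225 + 0.0009 + 0.0004 + 0.1156 + 0.1764 + 0.0016 = 0.3174
B_spec = 1 / 0.3174 = 3.1506
Ranking by B (broadest → narrowest): Etheostoma nigrum (5.74) > Etheostoma spectabile (3.15) > Etheostoma caeruleum (2.35)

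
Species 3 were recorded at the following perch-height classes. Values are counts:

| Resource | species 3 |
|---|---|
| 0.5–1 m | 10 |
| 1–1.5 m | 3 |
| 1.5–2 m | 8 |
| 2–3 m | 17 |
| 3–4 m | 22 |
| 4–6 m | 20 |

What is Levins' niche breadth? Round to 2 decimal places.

4.75

Proportions for species 3 (n=80): 10/80=0.1250, 3/80=0.0375, 8/80=0.1000, 17/80=0.2125, 22/80=0.2750, 20/80=0.2500
Σpᵢ² = 0.1250² + 0.0375² + 0.1000² + 0.2125² + 0.2750² + 0.2500² = 0.015625 + 0.001406 + 0.010000 + 0.045156 + 0.075625 + 0.062500 = 0.210312
B = 1 / 0.210312 = 4.7548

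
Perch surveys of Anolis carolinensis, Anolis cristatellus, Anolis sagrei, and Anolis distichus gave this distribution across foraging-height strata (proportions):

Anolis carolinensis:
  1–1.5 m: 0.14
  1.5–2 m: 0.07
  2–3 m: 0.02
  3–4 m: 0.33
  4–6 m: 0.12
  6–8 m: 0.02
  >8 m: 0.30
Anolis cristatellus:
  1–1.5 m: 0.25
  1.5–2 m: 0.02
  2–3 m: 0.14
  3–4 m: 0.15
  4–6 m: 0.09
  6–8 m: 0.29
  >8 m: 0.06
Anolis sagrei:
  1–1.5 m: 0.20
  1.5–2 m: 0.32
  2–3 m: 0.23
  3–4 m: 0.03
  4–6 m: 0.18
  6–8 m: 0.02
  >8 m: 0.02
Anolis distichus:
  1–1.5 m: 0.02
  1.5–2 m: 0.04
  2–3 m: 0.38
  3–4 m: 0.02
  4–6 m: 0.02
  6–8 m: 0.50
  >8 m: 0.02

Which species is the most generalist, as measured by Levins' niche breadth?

Anolis cristatellus

Σp_caroᵢ² = 0.14² + 0.07² + 0.02² + 0.33² + 0.12² + 0.02² + 0.30² = 0.0196 + 0.0049 + 0.0004 + 0.1089 + 0.0144 + 0.0004 + 0.0900 = 0.2386
B_caro = 1 / 0.2386 = 4.1911
Σp_crisᵢ² = 0.25² + 0.02² + 0.14² + 0.15² + 0.09² + 0.29² + 0.06² = 0.0625 + 0.0004 + 0.0196 + 0.0225 + 0.0081 + 0.0841 + 0.0036 = 0.2008
B_cris = 1 / 0.2008 = 4.9801
Σp_sagrᵢ² = 0.20² + 0.32² + 0.23² + 0.03² + 0.18² + 0.02² + 0.02² = 0.0400 + 0.1024 + 0.0529 + 0.0009 + 0.0324 + 0.0004 + 0.0004 = 0.2294
B_sagr = 1 / 0.2294 = 4.3592
Σp_distᵢ² = 0.02² + 0.04² + 0.38² + 0.02² + 0.02² + 0.50² + 0.02² = 0.0004 + 0.0016 + 0.1444 + 0.0004 + 0.0004 + 0.2500 + 0.0004 = 0.3976
B_dist = 1 / 0.3976 = 2.5151
Highest B → broadest niche (most generalist): Anolis cristatellus (B = 4.98).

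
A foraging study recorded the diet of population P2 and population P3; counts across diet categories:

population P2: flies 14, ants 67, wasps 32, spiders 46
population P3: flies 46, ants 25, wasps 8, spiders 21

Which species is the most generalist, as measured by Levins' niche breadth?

population P2

Proportions for population P2 (n=159): 14/159=0.0881, 67/159=0.4214, 32/159=0.2013, 46/159=0.2893
Proportions for population P3 (n=100): 46/100=0.4600, 25/100=0.2500, 8/100=0.0800, 21/100=0.2100
Σp_P2ᵢ² = 0.0881² + 0.4214² + 0.2013² + 0.2893² = 0.007762 + 0.177578 + 0.040522 + 0.083694 = 0.309556
B_P2 = 1 / 0.309556 = 3.2304
Σp_P3ᵢ² = 0.4600² + 0.2500² + 0.0800² + 0.2100² = 0.211600 + 0.062500 + 0.006400 + 0.044100 = 0.324600
B_P3 = 1 / 0.324600 = 3.0807
Highest B → broadest niche (most generalist): population P2 (B = 3.23).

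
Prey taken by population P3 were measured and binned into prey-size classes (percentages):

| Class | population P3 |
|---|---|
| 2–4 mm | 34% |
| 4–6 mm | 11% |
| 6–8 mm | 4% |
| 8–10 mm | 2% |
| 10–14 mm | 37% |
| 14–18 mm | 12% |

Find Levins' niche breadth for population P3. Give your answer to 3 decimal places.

Convert percentages to proportions (divide by 100).
Σpᵢ² = 0.34² + 0.11² + 0.04² + 0.02² + 0.37² + 0.12² = 0.1156 + 0.0121 + 0.0016 + 0.0004 + 0.1369 + 0.0144 = 0.2810
B = 1 / 0.2810 = 3.55872

3.559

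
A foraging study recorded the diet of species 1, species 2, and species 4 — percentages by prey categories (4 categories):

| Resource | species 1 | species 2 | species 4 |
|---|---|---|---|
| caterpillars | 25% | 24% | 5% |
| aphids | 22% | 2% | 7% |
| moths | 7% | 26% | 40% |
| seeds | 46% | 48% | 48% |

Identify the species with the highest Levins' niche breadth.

species 1

Convert percentages to proportions (divide by 100).
Σp_1ᵢ² = 0.25² + 0.22² + 0.07² + 0.46² = 0.0625 + 0.0484 + 0.0049 + 0.2116 = 0.3274
B_1 = 1 / 0.3274 = 3.0544
Σp_2ᵢ² = 0.24² + 0.02² + 0.26² + 0.48² = 0.0576 + 0.0004 + 0.0676 + 0.2304 = 0.3560
B_2 = 1 / 0.3560 = 2.8090
Σp_4ᵢ² = 0.05² + 0.07² + 0.40² + 0.48² = 0.0025 + 0.0049 + 0.1600 + 0.2304 = 0.3978
B_4 = 1 / 0.3978 = 2.5138
Highest B → broadest niche (most generalist): species 1 (B = 3.05).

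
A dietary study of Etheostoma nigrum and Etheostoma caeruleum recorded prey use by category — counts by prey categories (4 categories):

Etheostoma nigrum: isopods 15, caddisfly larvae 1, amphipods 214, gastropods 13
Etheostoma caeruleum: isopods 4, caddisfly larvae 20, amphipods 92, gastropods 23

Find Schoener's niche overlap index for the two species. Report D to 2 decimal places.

0.75

Proportions for Etheostoma nigrum (n=243): 15/243=0.0617, 1/243=0.0041, 214/243=0.8807, 13/243=0.0535
Proportions for Etheostoma caeruleum (n=139): 4/139=0.0288, 20/139=0.1439, 92/139=0.6619, 23/139=0.1655
Σ|p₁ᵢ − p₂ᵢ| = 0.0329 + 0.1398 + 0.2188 + 0.1120 = 0.5035
D = 1 − ½ × 0.5035 = 1 − 0.25175 = 0.74825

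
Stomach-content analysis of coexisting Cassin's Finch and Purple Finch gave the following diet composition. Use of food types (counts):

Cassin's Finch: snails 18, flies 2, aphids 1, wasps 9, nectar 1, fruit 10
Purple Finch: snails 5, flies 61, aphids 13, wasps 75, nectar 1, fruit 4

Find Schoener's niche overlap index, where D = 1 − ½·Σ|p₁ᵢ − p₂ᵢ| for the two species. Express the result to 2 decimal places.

0.36

Proportions for Cassin's Finch (n=41): 18/41=0.4390, 2/41=0.0488, 1/41=0.0244, 9/41=0.2195, 1/41=0.0244, 10/41=0.2439
Proportions for Purple Finch (n=159): 5/159=0.0314, 61/159=0.3836, 13/159=0.0818, 75/159=0.4717, 1/159=0.0063, 4/159=0.0252
Σ|p₁ᵢ − p₂ᵢ| = 0.4076 + 0.3348 + 0.0574 + 0.2522 + 0.0181 + 0.2187 = 1.2888
D = 1 − ½ × 1.2888 = 1 − 0.64440 = 0.35560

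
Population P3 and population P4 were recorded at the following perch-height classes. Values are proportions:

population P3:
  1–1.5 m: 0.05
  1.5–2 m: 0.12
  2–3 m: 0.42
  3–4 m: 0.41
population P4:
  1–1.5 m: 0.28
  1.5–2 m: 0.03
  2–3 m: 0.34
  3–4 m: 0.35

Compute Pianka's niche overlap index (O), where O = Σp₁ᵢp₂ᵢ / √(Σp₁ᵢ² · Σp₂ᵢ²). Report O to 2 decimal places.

0.90

Σ p₁ᵢp₂ᵢ = 0.0140 + 0.0036 + 0.1428 + 0.1435 = 0.3039
Σp_1ᵢ² = 0.05² + 0.12² + 0.42² + 0.41² = 0.0025 + 0.0144 + 0.1764 + 0.1681 = 0.3614
Σp_2ᵢ² = 0.28² + 0.03² + 0.34² + 0.35² = 0.0784 + 0.0009 + 0.1156 + 0.1225 = 0.3174
O = 0.3039 / √(0.3614 × 0.3174) = 0.3039 / 0.33869 = 0.8973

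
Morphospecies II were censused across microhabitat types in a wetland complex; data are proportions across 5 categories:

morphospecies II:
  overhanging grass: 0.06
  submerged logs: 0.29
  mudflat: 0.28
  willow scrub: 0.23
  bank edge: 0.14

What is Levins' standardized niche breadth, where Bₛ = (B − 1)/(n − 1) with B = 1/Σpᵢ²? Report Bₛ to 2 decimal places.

0.80

Σpᵢ² = 0.06² + 0.29² + 0.28² + 0.23² + 0.14² = 0.0036 + 0.0841 + 0.0784 + 0.0529 + 0.0196 = 0.2386
B = 1 / 0.2386 = 4.1911
Bₛ = (B − 1)/(n − 1) = (4.1911 − 1)/(5 − 1) = 3.1911/4 = 0.7978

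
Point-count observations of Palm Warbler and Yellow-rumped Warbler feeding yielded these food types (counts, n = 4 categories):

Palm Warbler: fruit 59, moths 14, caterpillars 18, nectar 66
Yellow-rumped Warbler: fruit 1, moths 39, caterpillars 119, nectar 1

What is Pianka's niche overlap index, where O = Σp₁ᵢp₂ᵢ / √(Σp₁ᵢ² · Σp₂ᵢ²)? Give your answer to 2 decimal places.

Proportions for Palm Warbler (n=157): 59/157=0.3758, 14/157=0.0892, 18/157=0.1146, 66/157=0.4204
Proportions for Yellow-rumped Warbler (n=160): 1/160=0.0063, 39/160=0.2438, 119/160=0.7438, 1/160=0.0063
Σ p₁ᵢp₂ᵢ = 0.002368 + 0.021747 + 0.085239 + 0.002649 = 0.112003
Σp_1ᵢ² = 0.3758² + 0.0892² + 0.1146² + 0.4204² = 0.141226 + 0.007957 + 0.013133 + 0.176736 = 0.339052
Σp_2ᵢ² = 0.0063² + 0.2438² + 0.7438² + 0.0063² = 0.000040 + 0.059438 + 0.553238 + 0.000040 = 0.612756
O = 0.112003 / √(0.339052 × 0.612756) = 0.112003 / 0.4558028 = 0.2457

0.25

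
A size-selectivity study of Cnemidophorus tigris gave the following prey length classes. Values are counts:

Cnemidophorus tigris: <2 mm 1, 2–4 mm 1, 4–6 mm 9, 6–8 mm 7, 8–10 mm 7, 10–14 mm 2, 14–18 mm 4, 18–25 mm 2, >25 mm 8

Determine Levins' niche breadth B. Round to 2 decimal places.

Proportions for Cnemidophorus tigris (n=41): 1/41=0.0244, 1/41=0.0244, 9/41=0.2195, 7/41=0.1707, 7/41=0.1707, 2/41=0.0488, 4/41=0.0976, 2/41=0.0488, 8/41=0.1951
Σpᵢ² = 0.0244² + 0.0244² + 0.2195² + 0.1707² + 0.1707² + 0.0488² + 0.0976² + 0.0488² + 0.1951² = 0.000595 + 0.000595 + 0.048180 + 0.029138 + 0.029138 + 0.002381 + 0.009526 + 0.002381 + 0.038064 = 0.159998
B = 1 / 0.159998 = 6.2501

6.25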